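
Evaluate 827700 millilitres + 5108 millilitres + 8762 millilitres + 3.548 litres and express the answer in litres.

In litres:
  827700 millilitres = 827700 × 10^-3 litres = 827.7
  5108 millilitres = 5108 × 10^-3 litres = 5.108
  8762 millilitres = 8762 × 10^-3 litres = 8.762
  3.548 litres → 3.548
Sum: 827.7 + 5.108 + 8.762 + 3.548 = 845.118

845.118 litres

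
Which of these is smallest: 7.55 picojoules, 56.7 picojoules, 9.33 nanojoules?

7.55 picojoules

7.55 picojoules = 0.00000000000755 joules
56.7 picojoules = 0.0000000000567 joules
9.33 nanojoules = 0.00000000933 joules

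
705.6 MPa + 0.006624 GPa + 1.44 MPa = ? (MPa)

In MPa:
  705.6 MPa → 705.6
  0.006624 GPa = 0.006624 × 10³ MPa = 6.624
  1.44 MPa → 1.44
Sum: 705.6 + 6.624 + 1.44 = 713.664

713.664 MPa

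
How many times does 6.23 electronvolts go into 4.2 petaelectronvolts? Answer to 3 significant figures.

674000000000000

(4.2e15) / (6.23) = 0.6742e15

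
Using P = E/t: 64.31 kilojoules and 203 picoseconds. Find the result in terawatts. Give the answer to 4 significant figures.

316.8 terawatts

(64.31 × 10³) / (203 × 10⁻¹²) = 0.316798 × 10¹⁵ W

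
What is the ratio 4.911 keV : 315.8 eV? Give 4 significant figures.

(4.911 × 10^3) / (315.8) = 0.015551 × 10^3

15.55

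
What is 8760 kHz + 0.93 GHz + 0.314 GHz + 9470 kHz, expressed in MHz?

1262.23 MHz

In MHz:
  8760 kHz = 8760e-3 MHz = 8.76
  0.93 GHz = 0.93e3 MHz = 930
  0.314 GHz = 0.314e3 MHz = 314
  9470 kHz = 9470e-3 MHz = 9.47
Sum: 8.76 + 930 + 314 + 9.47 = 1262.23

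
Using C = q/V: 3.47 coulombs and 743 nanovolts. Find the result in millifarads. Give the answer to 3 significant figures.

4670000000 millifarads

(3.47) / (743 × 10^-9) = 0.0046703 × 10^9 F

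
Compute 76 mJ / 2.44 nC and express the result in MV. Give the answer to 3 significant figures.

31.1 MV

(76 × 10⁻³) / (2.44 × 10⁻⁹) = 31.148 × 10⁶ V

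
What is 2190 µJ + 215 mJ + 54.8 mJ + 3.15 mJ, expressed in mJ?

In mJ:
  2190 µJ = 2190 × 10⁻³ mJ = 2.19
  215 mJ → 215
  54.8 mJ → 54.8
  3.15 mJ → 3.15
Sum: 2.19 + 215 + 54.8 + 3.15 = 275.14

275.14 mJ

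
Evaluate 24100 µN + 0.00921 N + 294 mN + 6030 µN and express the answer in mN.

In mN:
  24100 µN = 24100 × 10⁻³ mN = 24.1
  0.00921 N = 0.00921 × 10³ mN = 9.21
  294 mN → 294
  6030 µN = 6030 × 10⁻³ mN = 6.03
Sum: 24.1 + 9.21 + 294 + 6.03 = 333.34

333.34 mN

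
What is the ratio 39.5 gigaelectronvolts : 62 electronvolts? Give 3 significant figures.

(39.5 × 10⁹) / (62) = 0.6371 × 10⁹

637000000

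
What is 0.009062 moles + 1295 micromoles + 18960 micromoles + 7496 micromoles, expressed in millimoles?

In millimoles:
  0.009062 moles = 0.009062 × 10^3 millimoles = 9.062
  1295 micromoles = 1295 × 10^-3 millimoles = 1.295
  18960 micromoles = 18960 × 10^-3 millimoles = 18.96
  7496 micromoles = 7496 × 10^-3 millimoles = 7.496
Sum: 9.062 + 1.295 + 18.96 + 7.496 = 36.813

36.813 millimoles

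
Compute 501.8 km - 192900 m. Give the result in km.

308.9 km

In km:
  501.8 km → 501.8
  192900 m = 192900 × 10⁻³ km = 192.9
Difference: 501.8 - 192.9 = 308.9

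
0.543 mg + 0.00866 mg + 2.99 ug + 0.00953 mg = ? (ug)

In ug:
  0.543 mg = 0.543 × 10^3 ug = 543
  0.00866 mg = 0.00866 × 10^3 ug = 8.66
  2.99 ug → 2.99
  0.00953 mg = 0.00953 × 10^3 ug = 9.53
Sum: 543 + 8.66 + 2.99 + 9.53 = 564.18

564.18 ug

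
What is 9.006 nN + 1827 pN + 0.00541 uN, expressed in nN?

16.243 nN

In nN:
  9.006 nN → 9.006
  1827 pN = 1827e-3 nN = 1.827
  0.00541 uN = 0.00541e3 nN = 5.41
Sum: 9.006 + 1.827 + 5.41 = 16.243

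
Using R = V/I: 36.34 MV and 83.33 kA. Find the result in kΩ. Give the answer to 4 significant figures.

(36.34 × 10^6) / (83.33 × 10^3) = 0.436097 × 10^3 Ω

0.4361 kΩ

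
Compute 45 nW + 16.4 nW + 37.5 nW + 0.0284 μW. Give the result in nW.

127.3 nW

In nW:
  45 nW → 45
  16.4 nW → 16.4
  37.5 nW → 37.5
  0.0284 μW = 0.0284e3 nW = 28.4
Sum: 45 + 16.4 + 37.5 + 28.4 = 127.3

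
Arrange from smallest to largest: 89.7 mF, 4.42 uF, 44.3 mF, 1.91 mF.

4.42 uF < 1.91 mF < 44.3 mF < 89.7 mF

89.7 mF = 0.0897 F
4.42 uF = 0.00000442 F
44.3 mF = 0.0443 F
1.91 mF = 0.00191 F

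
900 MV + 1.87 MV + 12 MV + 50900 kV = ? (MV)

In MV:
  900 MV → 900
  1.87 MV → 1.87
  12 MV → 12
  50900 kV = 50900 × 10^-3 MV = 50.9
Sum: 900 + 1.87 + 12 + 50.9 = 964.77

964.77 MV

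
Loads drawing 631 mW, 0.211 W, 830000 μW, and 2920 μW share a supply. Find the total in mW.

1674.92 mW

In mW:
  631 mW → 631
  0.211 W = 0.211 × 10³ mW = 211
  830000 μW = 830000 × 10⁻³ mW = 830
  2920 μW = 2920 × 10⁻³ mW = 2.92
Sum: 631 + 211 + 830 + 2.92 = 1674.92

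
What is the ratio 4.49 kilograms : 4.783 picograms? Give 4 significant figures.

(4.49 × 10^3) / (4.783 × 10^-12) = 0.93874 × 10^15

938700000000000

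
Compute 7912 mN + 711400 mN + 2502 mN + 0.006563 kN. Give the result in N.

728.377 N

In N:
  7912 mN = 7912e-3 N = 7.912
  711400 mN = 711400e-3 N = 711.4
  2502 mN = 2502e-3 N = 2.502
  0.006563 kN = 0.006563e3 N = 6.563
Sum: 7.912 + 711.4 + 2.502 + 6.563 = 728.377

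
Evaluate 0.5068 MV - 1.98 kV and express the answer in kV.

504.82 kV

In kV:
  0.5068 MV = 0.5068 × 10^3 kV = 506.8
  1.98 kV → 1.98
Difference: 506.8 - 1.98 = 504.82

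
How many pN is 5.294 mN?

5294000000 pN

milli = 10⁻³, pico = 10⁻¹²; factor is 10⁹.
5.294 × 10⁹ = 5294000000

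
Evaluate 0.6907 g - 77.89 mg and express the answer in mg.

In mg:
  0.6907 g = 0.6907 × 10^3 mg = 690.7
  77.89 mg → 77.89
Difference: 690.7 - 77.89 = 612.81

612.81 mg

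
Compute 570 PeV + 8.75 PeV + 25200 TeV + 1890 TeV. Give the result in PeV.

605.84 PeV

In PeV:
  570 PeV → 570
  8.75 PeV → 8.75
  25200 TeV = 25200e-3 PeV = 25.2
  1890 TeV = 1890e-3 PeV = 1.89
Sum: 570 + 8.75 + 25.2 + 1.89 = 605.84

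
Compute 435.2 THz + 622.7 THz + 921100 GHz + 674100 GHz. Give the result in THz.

In THz:
  435.2 THz → 435.2
  622.7 THz → 622.7
  921100 GHz = 921100 × 10⁻³ THz = 921.1
  674100 GHz = 674100 × 10⁻³ THz = 674.1
Sum: 435.2 + 622.7 + 921.1 + 674.1 = 2653.1

2653.1 THz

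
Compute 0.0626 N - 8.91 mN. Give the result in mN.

53.69 mN

In mN:
  0.0626 N = 0.0626e3 mN = 62.6
  8.91 mN → 8.91
Difference: 62.6 - 8.91 = 53.69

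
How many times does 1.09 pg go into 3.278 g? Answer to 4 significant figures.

3007000000000

(3.278) / (1.09 × 10⁻¹²) = 3.0073 × 10¹²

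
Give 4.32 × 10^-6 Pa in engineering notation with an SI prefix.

4.32 μPa

= 4.32 × 10^-6 Pa; 10^-6 is micro.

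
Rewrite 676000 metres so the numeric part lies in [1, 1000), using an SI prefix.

= 676 × 10³ metres; 10³ is kilo.

676 kilometres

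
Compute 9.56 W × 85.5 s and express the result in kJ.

9.56 × 85.5 = 817.38 J

0.81738 kJ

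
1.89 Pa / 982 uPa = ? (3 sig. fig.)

(1.89) / (982 × 10^-6) = 0.001925 × 10^6

1920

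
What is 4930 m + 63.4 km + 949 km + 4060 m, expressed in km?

In km:
  4930 m = 4930 × 10^-3 km = 4.93
  63.4 km → 63.4
  949 km → 949
  4060 m = 4060 × 10^-3 km = 4.06
Sum: 4.93 + 63.4 + 949 + 4.06 = 1021.39

1021.39 km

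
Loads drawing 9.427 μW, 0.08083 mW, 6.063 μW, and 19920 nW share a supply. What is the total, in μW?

116.24 μW

In μW:
  9.427 μW → 9.427
  0.08083 mW = 0.08083 × 10^3 μW = 80.83
  6.063 μW → 6.063
  19920 nW = 19920 × 10^-3 μW = 19.92
Sum: 9.427 + 80.83 + 6.063 + 19.92 = 116.24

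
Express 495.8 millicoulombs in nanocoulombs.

495800000 nanocoulombs

milli = 10⁻³, nano = 10⁻⁹; factor is 10⁶.
495.8 × 10⁶ = 495800000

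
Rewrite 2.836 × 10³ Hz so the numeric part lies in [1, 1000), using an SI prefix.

= 2.836 × 10³ Hz; 10³ is kilo.

2.836 kHz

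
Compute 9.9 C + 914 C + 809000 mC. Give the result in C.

In C:
  9.9 C → 9.9
  914 C → 914
  809000 mC = 809000e-3 C = 809
Sum: 9.9 + 914 + 809 = 1732.9

1732.9 C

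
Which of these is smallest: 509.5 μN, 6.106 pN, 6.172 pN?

509.5 μN = 0.0005095 N
6.106 pN = 0.000000000006106 N
6.172 pN = 0.000000000006172 N

6.106 pN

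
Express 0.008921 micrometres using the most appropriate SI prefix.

= 8.921 × 10^-9 metres; 10^-9 is nano.

8.921 nanometres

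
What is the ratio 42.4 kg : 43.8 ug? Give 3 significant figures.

(42.4 × 10³) / (43.8 × 10⁻⁶) = 0.968 × 10⁹

968000000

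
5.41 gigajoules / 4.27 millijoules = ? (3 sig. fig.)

(5.41 × 10^9) / (4.27 × 10^-3) = 1.267 × 10^12

1270000000000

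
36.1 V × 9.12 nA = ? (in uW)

0.329232 uW

36.1 × 9.12 × 10⁻⁹ = 329.232 × 10⁻⁹ W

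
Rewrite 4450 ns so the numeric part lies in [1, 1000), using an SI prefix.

= 4.45e-6 s; 1e-6 is micro.

4.45 µs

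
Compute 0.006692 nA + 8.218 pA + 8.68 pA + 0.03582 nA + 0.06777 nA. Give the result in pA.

In pA:
  0.006692 nA = 0.006692 × 10^3 pA = 6.692
  8.218 pA → 8.218
  8.68 pA → 8.68
  0.03582 nA = 0.03582 × 10^3 pA = 35.82
  0.06777 nA = 0.06777 × 10^3 pA = 67.77
Sum: 6.692 + 8.218 + 8.68 + 35.82 + 67.77 = 127.18

127.18 pA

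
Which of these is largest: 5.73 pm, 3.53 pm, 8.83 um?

8.83 um

5.73 pm = 0.00000000000573 m
3.53 pm = 0.00000000000353 m
8.83 um = 0.00000883 m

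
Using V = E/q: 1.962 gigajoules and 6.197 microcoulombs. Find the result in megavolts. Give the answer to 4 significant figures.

(1.962e9) / (6.197e-6) = 0.316605e15 V

316600000 megavolts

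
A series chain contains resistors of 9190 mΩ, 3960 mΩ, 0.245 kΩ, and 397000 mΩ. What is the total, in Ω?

In Ω:
  9190 mΩ = 9190 × 10⁻³ Ω = 9.19
  3960 mΩ = 3960 × 10⁻³ Ω = 3.96
  0.245 kΩ = 0.245 × 10³ Ω = 245
  397000 mΩ = 397000 × 10⁻³ Ω = 397
Sum: 9.19 + 3.96 + 245 + 397 = 655.15

655.15 Ω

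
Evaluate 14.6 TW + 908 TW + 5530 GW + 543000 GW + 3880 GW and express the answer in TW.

1475.01 TW

In TW:
  14.6 TW → 14.6
  908 TW → 908
  5530 GW = 5530 × 10^-3 TW = 5.53
  543000 GW = 543000 × 10^-3 TW = 543
  3880 GW = 3880 × 10^-3 TW = 3.88
Sum: 14.6 + 908 + 5.53 + 543 + 3.88 = 1475.01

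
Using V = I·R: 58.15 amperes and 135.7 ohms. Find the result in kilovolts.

58.15 × 135.7 = 7890.955 V

7.890955 kilovolts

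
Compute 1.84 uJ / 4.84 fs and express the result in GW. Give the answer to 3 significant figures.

(1.84e-6) / (4.84e-15) = 0.38017e9 W

0.380 GW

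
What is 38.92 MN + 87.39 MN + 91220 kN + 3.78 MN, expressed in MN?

221.31 MN

In MN:
  38.92 MN → 38.92
  87.39 MN → 87.39
  91220 kN = 91220 × 10⁻³ MN = 91.22
  3.78 MN → 3.78
Sum: 38.92 + 87.39 + 91.22 + 3.78 = 221.31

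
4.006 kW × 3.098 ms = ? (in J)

12.410588 J

4.006 × 10³ × 3.098 × 10⁻³ = 12.410588 J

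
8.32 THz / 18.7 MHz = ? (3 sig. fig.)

445000

(8.32 × 10^12) / (18.7 × 10^6) = 0.4449 × 10^6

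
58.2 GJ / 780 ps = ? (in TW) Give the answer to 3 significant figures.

74600000 TW

(58.2 × 10^9) / (780 × 10^-12) = 0.074615 × 10^21 W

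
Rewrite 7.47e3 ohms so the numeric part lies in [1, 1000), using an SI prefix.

7.47 kiloohms

= 7.47e3 ohms; 1e3 is kilo.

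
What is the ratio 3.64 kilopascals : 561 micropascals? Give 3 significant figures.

6490000

(3.64e3) / (561e-6) = 0.006488e9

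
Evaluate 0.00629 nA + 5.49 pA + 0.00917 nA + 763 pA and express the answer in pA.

In pA:
  0.00629 nA = 0.00629 × 10³ pA = 6.29
  5.49 pA → 5.49
  0.00917 nA = 0.00917 × 10³ pA = 9.17
  763 pA → 763
Sum: 6.29 + 5.49 + 9.17 + 763 = 783.95

783.95 pA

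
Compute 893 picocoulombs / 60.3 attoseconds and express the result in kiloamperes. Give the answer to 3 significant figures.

(893e-12) / (60.3e-18) = 14.809e6 A

14800 kiloamperes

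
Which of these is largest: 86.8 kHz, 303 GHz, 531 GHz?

531 GHz

86.8 kHz = 86800 Hz
303 GHz = 303000000000 Hz
531 GHz = 531000000000 Hz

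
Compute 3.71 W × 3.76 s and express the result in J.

3.71 × 3.76 = 13.9496 J

13.9496 J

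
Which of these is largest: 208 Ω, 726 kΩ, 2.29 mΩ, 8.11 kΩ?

208 Ω = 208 Ω
726 kΩ = 726000 Ω
2.29 mΩ = 0.00229 Ω
8.11 kΩ = 8110 Ω

726 kΩ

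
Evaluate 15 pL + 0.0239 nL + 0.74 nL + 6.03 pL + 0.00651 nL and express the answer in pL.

In pL:
  15 pL → 15
  0.0239 nL = 0.0239 × 10³ pL = 23.9
  0.74 nL = 0.74 × 10³ pL = 740
  6.03 pL → 6.03
  0.00651 nL = 0.00651 × 10³ pL = 6.51
Sum: 15 + 23.9 + 740 + 6.03 + 6.51 = 791.44

791.44 pL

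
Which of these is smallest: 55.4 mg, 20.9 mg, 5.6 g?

20.9 mg

55.4 mg = 0.0554 g
20.9 mg = 0.0209 g
5.6 g = 5.6 g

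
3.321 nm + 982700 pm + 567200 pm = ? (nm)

1553.221 nm

In nm:
  3.321 nm → 3.321
  982700 pm = 982700 × 10^-3 nm = 982.7
  567200 pm = 567200 × 10^-3 nm = 567.2
Sum: 3.321 + 982.7 + 567.2 = 1553.221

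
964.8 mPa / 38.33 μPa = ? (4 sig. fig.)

25170

(964.8 × 10^-3) / (38.33 × 10^-6) = 25.171 × 10^3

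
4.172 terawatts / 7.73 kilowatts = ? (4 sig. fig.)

(4.172 × 10^12) / (7.73 × 10^3) = 0.53972 × 10^9

539700000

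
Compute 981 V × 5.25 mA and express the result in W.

981 × 5.25e-3 = 5150.25e-3 W

5.15025 W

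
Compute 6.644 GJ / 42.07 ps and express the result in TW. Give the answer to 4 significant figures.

157900000 TW

(6.644e9) / (42.07e-12) = 0.157927e21 W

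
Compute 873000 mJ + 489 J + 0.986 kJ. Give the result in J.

In J:
  873000 mJ = 873000 × 10⁻³ J = 873
  489 J → 489
  0.986 kJ = 0.986 × 10³ J = 986
Sum: 873 + 489 + 986 = 2348

2348 J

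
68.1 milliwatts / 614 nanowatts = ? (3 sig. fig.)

111000

(68.1e-3) / (614e-9) = 0.1109e6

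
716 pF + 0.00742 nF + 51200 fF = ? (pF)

774.62 pF

In pF:
  716 pF → 716
  0.00742 nF = 0.00742e3 pF = 7.42
  51200 fF = 51200e-3 pF = 51.2
Sum: 716 + 7.42 + 51.2 = 774.62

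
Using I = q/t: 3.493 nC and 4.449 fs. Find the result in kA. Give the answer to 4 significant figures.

785.1 kA

(3.493e-9) / (4.449e-15) = 0.78512e6 A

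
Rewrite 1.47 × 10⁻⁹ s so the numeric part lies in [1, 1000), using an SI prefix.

1.47 ns

= 1.47 × 10⁻⁹ s; 10⁻⁹ is nano.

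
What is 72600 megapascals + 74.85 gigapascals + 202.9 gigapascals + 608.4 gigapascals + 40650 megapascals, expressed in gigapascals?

In gigapascals:
  72600 megapascals = 72600e-3 gigapascals = 72.6
  74.85 gigapascals → 74.85
  202.9 gigapascals → 202.9
  608.4 gigapascals → 608.4
  40650 megapascals = 40650e-3 gigapascals = 40.65
Sum: 72.6 + 74.85 + 202.9 + 608.4 + 40.65 = 999.4

999.4 gigapascals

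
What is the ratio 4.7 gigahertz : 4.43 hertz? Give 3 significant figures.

(4.7 × 10^9) / (4.43) = 1.061 × 10^9

1060000000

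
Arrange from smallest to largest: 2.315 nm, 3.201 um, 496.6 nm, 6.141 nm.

2.315 nm = 0.000000002315 m
3.201 um = 0.000003201 m
496.6 nm = 0.0000004966 m
6.141 nm = 0.000000006141 m

2.315 nm < 6.141 nm < 496.6 nm < 3.201 um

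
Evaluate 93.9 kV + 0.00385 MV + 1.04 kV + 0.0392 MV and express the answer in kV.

In kV:
  93.9 kV → 93.9
  0.00385 MV = 0.00385e3 kV = 3.85
  1.04 kV → 1.04
  0.0392 MV = 0.0392e3 kV = 39.2
Sum: 93.9 + 3.85 + 1.04 + 39.2 = 137.99

137.99 kV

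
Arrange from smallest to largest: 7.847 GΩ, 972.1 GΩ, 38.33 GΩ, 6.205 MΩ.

6.205 MΩ < 7.847 GΩ < 38.33 GΩ < 972.1 GΩ

7.847 GΩ = 7847000000 Ω
972.1 GΩ = 972100000000 Ω
38.33 GΩ = 38330000000 Ω
6.205 MΩ = 6205000 Ω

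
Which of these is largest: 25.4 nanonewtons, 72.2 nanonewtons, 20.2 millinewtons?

25.4 nanonewtons = 0.0000000254 newtons
72.2 nanonewtons = 0.0000000722 newtons
20.2 millinewtons = 0.0202 newtons

20.2 millinewtons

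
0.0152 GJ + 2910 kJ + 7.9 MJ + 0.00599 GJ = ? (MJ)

In MJ:
  0.0152 GJ = 0.0152 × 10^3 MJ = 15.2
  2910 kJ = 2910 × 10^-3 MJ = 2.91
  7.9 MJ → 7.9
  0.00599 GJ = 0.00599 × 10^3 MJ = 5.99
Sum: 15.2 + 2.91 + 7.9 + 5.99 = 32

32 MJ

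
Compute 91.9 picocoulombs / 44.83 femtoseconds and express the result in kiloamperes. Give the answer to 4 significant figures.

(91.9 × 10⁻¹²) / (44.83 × 10⁻¹⁵) = 2.04997 × 10³ A

2.050 kiloamperes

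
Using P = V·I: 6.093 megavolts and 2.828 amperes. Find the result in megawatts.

17.231004 megawatts

6.093e6 × 2.828 = 17.231004e6 W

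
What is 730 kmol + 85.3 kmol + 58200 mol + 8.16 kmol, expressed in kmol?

In kmol:
  730 kmol → 730
  85.3 kmol → 85.3
  58200 mol = 58200e-3 kmol = 58.2
  8.16 kmol → 8.16
Sum: 730 + 85.3 + 58.2 + 8.16 = 881.66

881.66 kmol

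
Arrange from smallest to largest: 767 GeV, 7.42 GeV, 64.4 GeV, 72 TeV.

767 GeV = 767000000000 eV
7.42 GeV = 7420000000 eV
64.4 GeV = 64400000000 eV
72 TeV = 72000000000000 eV

7.42 GeV < 64.4 GeV < 767 GeV < 72 TeV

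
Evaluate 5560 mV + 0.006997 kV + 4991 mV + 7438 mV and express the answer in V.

In V:
  5560 mV = 5560 × 10⁻³ V = 5.56
  0.006997 kV = 0.006997 × 10³ V = 6.997
  4991 mV = 4991 × 10⁻³ V = 4.991
  7438 mV = 7438 × 10⁻³ V = 7.438
Sum: 5.56 + 6.997 + 4.991 + 7.438 = 24.986

24.986 V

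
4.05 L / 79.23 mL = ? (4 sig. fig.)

(4.05) / (79.23 × 10^-3) = 0.051117 × 10^3

51.12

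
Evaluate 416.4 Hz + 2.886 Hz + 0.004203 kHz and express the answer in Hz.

In Hz:
  416.4 Hz → 416.4
  2.886 Hz → 2.886
  0.004203 kHz = 0.004203 × 10^3 Hz = 4.203
Sum: 416.4 + 2.886 + 4.203 = 423.489

423.489 Hz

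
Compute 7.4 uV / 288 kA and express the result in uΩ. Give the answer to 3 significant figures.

(7.4e-6) / (288e3) = 0.025694e-9 Ω

0.0000257 uΩ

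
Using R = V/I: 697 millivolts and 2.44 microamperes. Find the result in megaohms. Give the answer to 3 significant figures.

0.286 megaohms

(697 × 10⁻³) / (2.44 × 10⁻⁶) = 285.66 × 10³ Ω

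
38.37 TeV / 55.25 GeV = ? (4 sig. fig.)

(38.37 × 10^12) / (55.25 × 10^9) = 0.69448 × 10^3

694.5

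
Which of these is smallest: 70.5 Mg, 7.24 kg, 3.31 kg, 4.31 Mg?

3.31 kg

70.5 Mg = 70500000 g
7.24 kg = 7240 g
3.31 kg = 3310 g
4.31 Mg = 4310000 g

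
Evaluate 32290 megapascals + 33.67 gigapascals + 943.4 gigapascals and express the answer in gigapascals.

1009.36 gigapascals

In gigapascals:
  32290 megapascals = 32290e-3 gigapascals = 32.29
  33.67 gigapascals → 33.67
  943.4 gigapascals → 943.4
Sum: 32.29 + 33.67 + 943.4 = 1009.36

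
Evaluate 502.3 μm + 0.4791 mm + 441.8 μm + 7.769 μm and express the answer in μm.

1430.969 μm

In μm:
  502.3 μm → 502.3
  0.4791 mm = 0.4791 × 10^3 μm = 479.1
  441.8 μm → 441.8
  7.769 μm → 7.769
Sum: 502.3 + 479.1 + 441.8 + 7.769 = 1430.969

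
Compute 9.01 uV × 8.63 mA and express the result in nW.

77.7563 nW

9.01 × 10^-6 × 8.63 × 10^-3 = 77.7563 × 10^-9 W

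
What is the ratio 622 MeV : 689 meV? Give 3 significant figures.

(622e6) / (689e-3) = 0.9028e9

903000000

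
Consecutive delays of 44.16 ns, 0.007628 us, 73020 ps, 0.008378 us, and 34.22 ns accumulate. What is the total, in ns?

167.406 ns

In ns:
  44.16 ns → 44.16
  0.007628 us = 0.007628e3 ns = 7.628
  73020 ps = 73020e-3 ns = 73.02
  0.008378 us = 0.008378e3 ns = 8.378
  34.22 ns → 34.22
Sum: 44.16 + 7.628 + 73.02 + 8.378 + 34.22 = 167.406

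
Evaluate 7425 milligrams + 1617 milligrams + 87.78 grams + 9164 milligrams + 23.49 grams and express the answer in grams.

129.476 grams

In grams:
  7425 milligrams = 7425 × 10^-3 grams = 7.425
  1617 milligrams = 1617 × 10^-3 grams = 1.617
  87.78 grams → 87.78
  9164 milligrams = 9164 × 10^-3 grams = 9.164
  23.49 grams → 23.49
Sum: 7.425 + 1.617 + 87.78 + 9.164 + 23.49 = 129.476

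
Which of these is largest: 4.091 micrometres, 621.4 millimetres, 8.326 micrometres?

4.091 micrometres = 0.000004091 metres
621.4 millimetres = 0.6214 metres
8.326 micrometres = 0.000008326 metres

621.4 millimetres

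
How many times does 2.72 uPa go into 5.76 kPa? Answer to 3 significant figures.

(5.76 × 10^3) / (2.72 × 10^-6) = 2.118 × 10^9

2120000000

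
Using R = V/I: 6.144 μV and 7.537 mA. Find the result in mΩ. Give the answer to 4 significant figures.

0.8152 mΩ

(6.144e-6) / (7.537e-3) = 0.815178e-3 Ω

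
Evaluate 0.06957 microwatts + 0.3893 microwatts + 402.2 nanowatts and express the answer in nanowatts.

861.07 nanowatts

In nanowatts:
  0.06957 microwatts = 0.06957 × 10^3 nanowatts = 69.57
  0.3893 microwatts = 0.3893 × 10^3 nanowatts = 389.3
  402.2 nanowatts → 402.2
Sum: 69.57 + 389.3 + 402.2 = 861.07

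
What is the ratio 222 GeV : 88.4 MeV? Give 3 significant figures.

(222e9) / (88.4e6) = 2.511e3

2510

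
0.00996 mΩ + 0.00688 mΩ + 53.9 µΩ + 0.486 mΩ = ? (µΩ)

556.74 µΩ

In µΩ:
  0.00996 mΩ = 0.00996 × 10^3 µΩ = 9.96
  0.00688 mΩ = 0.00688 × 10^3 µΩ = 6.88
  53.9 µΩ → 53.9
  0.486 mΩ = 0.486 × 10^3 µΩ = 486
Sum: 9.96 + 6.88 + 53.9 + 486 = 556.74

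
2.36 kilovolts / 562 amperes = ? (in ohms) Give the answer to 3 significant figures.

4.20 ohms

(2.36e3) / (562) = 0.0041993e3 Ω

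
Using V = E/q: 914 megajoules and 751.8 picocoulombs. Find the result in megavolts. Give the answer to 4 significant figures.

(914e6) / (751.8e-12) = 1.21575e18 V

1216000000000 megavolts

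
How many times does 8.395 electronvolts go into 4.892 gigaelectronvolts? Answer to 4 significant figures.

(4.892 × 10⁹) / (8.395) = 0.58273 × 10⁹

582700000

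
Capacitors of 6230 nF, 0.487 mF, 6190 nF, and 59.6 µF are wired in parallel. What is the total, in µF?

In µF:
  6230 nF = 6230 × 10⁻³ µF = 6.23
  0.487 mF = 0.487 × 10³ µF = 487
  6190 nF = 6190 × 10⁻³ µF = 6.19
  59.6 µF → 59.6
Sum: 6.23 + 487 + 6.19 + 59.6 = 559.02

559.02 µF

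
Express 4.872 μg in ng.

4872 ng

micro = 10⁻⁶, nano = 10⁻⁹; factor is 10³.
4.872 × 10³ = 4872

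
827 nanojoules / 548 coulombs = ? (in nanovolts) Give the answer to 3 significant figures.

1.51 nanovolts

(827 × 10⁻⁹) / (548) = 1.5091 × 10⁻⁹ V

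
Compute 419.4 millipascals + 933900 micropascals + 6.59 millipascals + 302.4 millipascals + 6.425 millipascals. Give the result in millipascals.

In millipascals:
  419.4 millipascals → 419.4
  933900 micropascals = 933900 × 10^-3 millipascals = 933.9
  6.59 millipascals → 6.59
  302.4 millipascals → 302.4
  6.425 millipascals → 6.425
Sum: 419.4 + 933.9 + 6.59 + 302.4 + 6.425 = 1668.715

1668.715 millipascals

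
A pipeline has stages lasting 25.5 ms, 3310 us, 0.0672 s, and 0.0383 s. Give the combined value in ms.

134.31 ms

In ms:
  25.5 ms → 25.5
  3310 us = 3310e-3 ms = 3.31
  0.0672 s = 0.0672e3 ms = 67.2
  0.0383 s = 0.0383e3 ms = 38.3
Sum: 25.5 + 3.31 + 67.2 + 38.3 = 134.31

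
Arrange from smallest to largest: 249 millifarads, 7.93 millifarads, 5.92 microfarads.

5.92 microfarads < 7.93 millifarads < 249 millifarads

249 millifarads = 0.249 farads
7.93 millifarads = 0.00793 farads
5.92 microfarads = 0.00000592 farads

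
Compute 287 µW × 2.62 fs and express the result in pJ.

0.00000075194 pJ

287 × 10⁻⁶ × 2.62 × 10⁻¹⁵ = 751.94 × 10⁻²¹ J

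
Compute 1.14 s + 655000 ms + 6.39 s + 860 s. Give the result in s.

1522.53 s

In s:
  1.14 s → 1.14
  655000 ms = 655000 × 10^-3 s = 655
  6.39 s → 6.39
  860 s → 860
Sum: 1.14 + 655 + 6.39 + 860 = 1522.53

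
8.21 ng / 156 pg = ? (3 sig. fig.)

52.6

(8.21e-9) / (156e-12) = 0.05263e3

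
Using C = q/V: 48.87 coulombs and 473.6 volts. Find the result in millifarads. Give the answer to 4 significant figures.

(48.87) / (473.6) = 0.103188 F

103.2 millifarads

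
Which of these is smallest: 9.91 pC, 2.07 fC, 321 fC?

9.91 pC = 0.00000000000991 C
2.07 fC = 0.00000000000000207 C
321 fC = 0.000000000000321 C

2.07 fC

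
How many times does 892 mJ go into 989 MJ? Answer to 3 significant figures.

1110000000

(989 × 10^6) / (892 × 10^-3) = 1.109 × 10^9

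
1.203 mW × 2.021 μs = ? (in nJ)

1.203 × 10^-3 × 2.021 × 10^-6 = 2.431263 × 10^-9 J

2.431263 nJ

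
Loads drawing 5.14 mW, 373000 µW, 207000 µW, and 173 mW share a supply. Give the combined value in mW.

In mW:
  5.14 mW → 5.14
  373000 µW = 373000 × 10^-3 mW = 373
  207000 µW = 207000 × 10^-3 mW = 207
  173 mW → 173
Sum: 5.14 + 373 + 207 + 173 = 758.14

758.14 mW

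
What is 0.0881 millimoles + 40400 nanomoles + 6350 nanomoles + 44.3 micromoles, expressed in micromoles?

179.15 micromoles

In micromoles:
  0.0881 millimoles = 0.0881 × 10³ micromoles = 88.1
  40400 nanomoles = 40400 × 10⁻³ micromoles = 40.4
  6350 nanomoles = 6350 × 10⁻³ micromoles = 6.35
  44.3 micromoles → 44.3
Sum: 88.1 + 40.4 + 6.35 + 44.3 = 179.15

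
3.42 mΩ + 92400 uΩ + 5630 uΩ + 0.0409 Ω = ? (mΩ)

In mΩ:
  3.42 mΩ → 3.42
  92400 uΩ = 92400 × 10⁻³ mΩ = 92.4
  5630 uΩ = 5630 × 10⁻³ mΩ = 5.63
  0.0409 Ω = 0.0409 × 10³ mΩ = 40.9
Sum: 3.42 + 92.4 + 5.63 + 40.9 = 142.35

142.35 mΩ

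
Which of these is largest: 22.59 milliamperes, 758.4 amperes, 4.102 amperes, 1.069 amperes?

22.59 milliamperes = 0.02259 amperes
758.4 amperes = 758.4 amperes
4.102 amperes = 4.102 amperes
1.069 amperes = 1.069 amperes

758.4 amperes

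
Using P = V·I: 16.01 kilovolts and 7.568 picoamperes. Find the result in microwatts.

16.01e3 × 7.568e-12 = 121.16368e-9 W

0.12116368 microwatts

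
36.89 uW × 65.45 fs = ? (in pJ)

0.0000024144505 pJ

36.89 × 10^-6 × 65.45 × 10^-15 = 2414.4505 × 10^-21 J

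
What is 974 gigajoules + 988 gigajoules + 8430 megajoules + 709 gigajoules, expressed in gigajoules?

2679.43 gigajoules

In gigajoules:
  974 gigajoules → 974
  988 gigajoules → 988
  8430 megajoules = 8430 × 10^-3 gigajoules = 8.43
  709 gigajoules → 709
Sum: 974 + 988 + 8.43 + 709 = 2679.43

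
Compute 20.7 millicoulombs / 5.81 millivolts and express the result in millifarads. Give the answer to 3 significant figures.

3560 millifarads

(20.7 × 10^-3) / (5.81 × 10^-3) = 3.5628 F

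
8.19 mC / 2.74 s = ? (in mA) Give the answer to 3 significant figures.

2.99 mA

(8.19e-3) / (2.74) = 2.9891e-3 A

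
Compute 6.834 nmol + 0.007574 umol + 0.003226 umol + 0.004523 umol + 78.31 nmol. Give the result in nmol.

In nmol:
  6.834 nmol → 6.834
  0.007574 umol = 0.007574 × 10³ nmol = 7.574
  0.003226 umol = 0.003226 × 10³ nmol = 3.226
  0.004523 umol = 0.004523 × 10³ nmol = 4.523
  78.31 nmol → 78.31
Sum: 6.834 + 7.574 + 3.226 + 4.523 + 78.31 = 100.467

100.467 nmol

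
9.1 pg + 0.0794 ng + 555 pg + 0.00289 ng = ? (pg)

In pg:
  9.1 pg → 9.1
  0.0794 ng = 0.0794e3 pg = 79.4
  555 pg → 555
  0.00289 ng = 0.00289e3 pg = 2.89
Sum: 9.1 + 79.4 + 555 + 2.89 = 646.39

646.39 pg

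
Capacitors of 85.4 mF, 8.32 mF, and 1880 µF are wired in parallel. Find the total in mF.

In mF:
  85.4 mF → 85.4
  8.32 mF → 8.32
  1880 µF = 1880 × 10⁻³ mF = 1.88
Sum: 85.4 + 8.32 + 1.88 = 95.6

95.6 mF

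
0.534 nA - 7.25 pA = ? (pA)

526.75 pA

In pA:
  0.534 nA = 0.534 × 10^3 pA = 534
  7.25 pA → 7.25
Difference: 534 - 7.25 = 526.75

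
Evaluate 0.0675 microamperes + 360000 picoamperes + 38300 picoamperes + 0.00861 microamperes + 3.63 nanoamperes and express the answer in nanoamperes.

In nanoamperes:
  0.0675 microamperes = 0.0675 × 10^3 nanoamperes = 67.5
  360000 picoamperes = 360000 × 10^-3 nanoamperes = 360
  38300 picoamperes = 38300 × 10^-3 nanoamperes = 38.3
  0.00861 microamperes = 0.00861 × 10^3 nanoamperes = 8.61
  3.63 nanoamperes → 3.63
Sum: 67.5 + 360 + 38.3 + 8.61 + 3.63 = 478.04

478.04 nanoamperes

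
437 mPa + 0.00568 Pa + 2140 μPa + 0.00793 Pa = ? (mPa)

In mPa:
  437 mPa → 437
  0.00568 Pa = 0.00568e3 mPa = 5.68
  2140 μPa = 2140e-3 mPa = 2.14
  0.00793 Pa = 0.00793e3 mPa = 7.93
Sum: 437 + 5.68 + 2.14 + 7.93 = 452.75

452.75 mPa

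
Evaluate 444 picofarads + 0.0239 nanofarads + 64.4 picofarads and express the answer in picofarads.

532.3 picofarads

In picofarads:
  444 picofarads → 444
  0.0239 nanofarads = 0.0239 × 10^3 picofarads = 23.9
  64.4 picofarads → 64.4
Sum: 444 + 23.9 + 64.4 = 532.3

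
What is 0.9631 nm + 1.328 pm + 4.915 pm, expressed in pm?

In pm:
  0.9631 nm = 0.9631 × 10^3 pm = 963.1
  1.328 pm → 1.328
  4.915 pm → 4.915
Sum: 963.1 + 1.328 + 4.915 = 969.343

969.343 pm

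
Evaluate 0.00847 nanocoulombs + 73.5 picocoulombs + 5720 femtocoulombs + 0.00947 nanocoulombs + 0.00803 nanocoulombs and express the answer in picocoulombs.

105.19 picocoulombs

In picocoulombs:
  0.00847 nanocoulombs = 0.00847 × 10³ picocoulombs = 8.47
  73.5 picocoulombs → 73.5
  5720 femtocoulombs = 5720 × 10⁻³ picocoulombs = 5.72
  0.00947 nanocoulombs = 0.00947 × 10³ picocoulombs = 9.47
  0.00803 nanocoulombs = 0.00803 × 10³ picocoulombs = 8.03
Sum: 8.47 + 73.5 + 5.72 + 9.47 + 8.03 = 105.19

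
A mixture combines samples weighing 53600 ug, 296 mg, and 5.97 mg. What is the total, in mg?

355.57 mg

In mg:
  53600 ug = 53600e-3 mg = 53.6
  296 mg → 296
  5.97 mg → 5.97
Sum: 53.6 + 296 + 5.97 = 355.57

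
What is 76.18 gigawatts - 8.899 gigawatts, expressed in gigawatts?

In gigawatts:
  76.18 gigawatts → 76.18
  8.899 gigawatts → 8.899
Difference: 76.18 - 8.899 = 67.281

67.281 gigawatts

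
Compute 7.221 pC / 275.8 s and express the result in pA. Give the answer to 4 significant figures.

0.02618 pA

(7.221 × 10⁻¹²) / (275.8) = 0.026182 × 10⁻¹² A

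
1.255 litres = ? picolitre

1255000000000 picolitres

(no prefix) = 1e0, pico = 1e-12; factor is 1e12.
1.255 × 1e12 = 1255000000000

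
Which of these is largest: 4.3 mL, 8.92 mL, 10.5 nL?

4.3 mL = 0.0043 L
8.92 mL = 0.00892 L
10.5 nL = 0.0000000105 L

8.92 mL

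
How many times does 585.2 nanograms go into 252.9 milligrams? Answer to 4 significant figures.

432200

(252.9 × 10⁻³) / (585.2 × 10⁻⁹) = 0.43216 × 10⁶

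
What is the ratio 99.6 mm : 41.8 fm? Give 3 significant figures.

(99.6 × 10⁻³) / (41.8 × 10⁻¹⁵) = 2.383 × 10¹²

2380000000000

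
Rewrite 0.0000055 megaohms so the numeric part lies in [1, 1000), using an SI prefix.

= 5.5 ohms; mantissa already in [1, 1000).

5.5 ohms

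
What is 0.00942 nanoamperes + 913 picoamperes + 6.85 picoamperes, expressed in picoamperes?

In picoamperes:
  0.00942 nanoamperes = 0.00942e3 picoamperes = 9.42
  913 picoamperes → 913
  6.85 picoamperes → 6.85
Sum: 9.42 + 913 + 6.85 = 929.27

929.27 picoamperes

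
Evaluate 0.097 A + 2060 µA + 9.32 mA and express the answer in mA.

In mA:
  0.097 A = 0.097 × 10^3 mA = 97
  2060 µA = 2060 × 10^-3 mA = 2.06
  9.32 mA → 9.32
Sum: 97 + 2.06 + 9.32 = 108.38

108.38 mA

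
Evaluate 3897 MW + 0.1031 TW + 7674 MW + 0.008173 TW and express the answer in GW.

In GW:
  3897 MW = 3897e-3 GW = 3.897
  0.1031 TW = 0.1031e3 GW = 103.1
  7674 MW = 7674e-3 GW = 7.674
  0.008173 TW = 0.008173e3 GW = 8.173
Sum: 3.897 + 103.1 + 7.674 + 8.173 = 122.844

122.844 GW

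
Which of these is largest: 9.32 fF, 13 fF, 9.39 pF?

9.32 fF = 0.00000000000000932 F
13 fF = 0.000000000000013 F
9.39 pF = 0.00000000000939 F

9.39 pF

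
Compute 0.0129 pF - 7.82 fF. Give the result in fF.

5.08 fF

In fF:
  0.0129 pF = 0.0129 × 10^3 fF = 12.9
  7.82 fF → 7.82
Difference: 12.9 - 7.82 = 5.08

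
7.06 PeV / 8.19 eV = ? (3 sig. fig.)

(7.06 × 10¹⁵) / (8.19) = 0.862 × 10¹⁵

862000000000000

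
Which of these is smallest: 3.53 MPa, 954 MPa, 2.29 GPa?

3.53 MPa = 3530000 Pa
954 MPa = 954000000 Pa
2.29 GPa = 2290000000 Pa

3.53 MPa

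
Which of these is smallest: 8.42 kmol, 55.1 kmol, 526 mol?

8.42 kmol = 8420 mol
55.1 kmol = 55100 mol
526 mol = 526 mol

526 mol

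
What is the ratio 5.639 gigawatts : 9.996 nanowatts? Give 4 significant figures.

564100000000000000

(5.639 × 10^9) / (9.996 × 10^-9) = 0.56413 × 10^18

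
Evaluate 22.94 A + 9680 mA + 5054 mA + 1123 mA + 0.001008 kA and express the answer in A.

39.805 A

In A:
  22.94 A → 22.94
  9680 mA = 9680e-3 A = 9.68
  5054 mA = 5054e-3 A = 5.054
  1123 mA = 1123e-3 A = 1.123
  0.001008 kA = 0.001008e3 A = 1.008
Sum: 22.94 + 9.68 + 5.054 + 1.123 + 1.008 = 39.805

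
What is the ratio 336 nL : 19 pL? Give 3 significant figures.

17700

(336e-9) / (19e-12) = 17.68e3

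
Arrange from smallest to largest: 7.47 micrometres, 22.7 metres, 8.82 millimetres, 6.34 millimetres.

7.47 micrometres = 0.00000747 metres
22.7 metres = 22.7 metres
8.82 millimetres = 0.00882 metres
6.34 millimetres = 0.00634 metres

7.47 micrometres < 6.34 millimetres < 8.82 millimetres < 22.7 metres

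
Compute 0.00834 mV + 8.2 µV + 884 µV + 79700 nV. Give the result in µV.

980.24 µV

In µV:
  0.00834 mV = 0.00834 × 10³ µV = 8.34
  8.2 µV → 8.2
  884 µV → 884
  79700 nV = 79700 × 10⁻³ µV = 79.7
Sum: 8.34 + 8.2 + 884 + 79.7 = 980.24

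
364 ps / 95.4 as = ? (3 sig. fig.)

(364 × 10^-12) / (95.4 × 10^-18) = 3.816 × 10^6

3820000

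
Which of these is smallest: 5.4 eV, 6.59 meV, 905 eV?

5.4 eV = 5.4 eV
6.59 meV = 0.00659 eV
905 eV = 905 eV

6.59 meV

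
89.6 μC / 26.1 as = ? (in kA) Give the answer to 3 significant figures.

3430000000 kA

(89.6e-6) / (26.1e-18) = 3.433e12 A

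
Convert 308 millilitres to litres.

milli = 1e-3, (no prefix) = 1e0; factor is 1e-3.
308 × 1e-3 = 0.308

0.308 litres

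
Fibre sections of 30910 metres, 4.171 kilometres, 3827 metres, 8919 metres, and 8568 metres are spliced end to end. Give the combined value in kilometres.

In kilometres:
  30910 metres = 30910 × 10^-3 kilometres = 30.91
  4.171 kilometres → 4.171
  3827 metres = 3827 × 10^-3 kilometres = 3.827
  8919 metres = 8919 × 10^-3 kilometres = 8.919
  8568 metres = 8568 × 10^-3 kilometres = 8.568
Sum: 30.91 + 4.171 + 3.827 + 8.919 + 8.568 = 56.395

56.395 kilometres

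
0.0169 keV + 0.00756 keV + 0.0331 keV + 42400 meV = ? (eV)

In eV:
  0.0169 keV = 0.0169e3 eV = 16.9
  0.00756 keV = 0.00756e3 eV = 7.56
  0.0331 keV = 0.0331e3 eV = 33.1
  42400 meV = 42400e-3 eV = 42.4
Sum: 16.9 + 7.56 + 33.1 + 42.4 = 99.96

99.96 eV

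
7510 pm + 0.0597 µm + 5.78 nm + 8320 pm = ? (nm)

81.31 nm

In nm:
  7510 pm = 7510 × 10^-3 nm = 7.51
  0.0597 µm = 0.0597 × 10^3 nm = 59.7
  5.78 nm → 5.78
  8320 pm = 8320 × 10^-3 nm = 8.32
Sum: 7.51 + 59.7 + 5.78 + 8.32 = 81.31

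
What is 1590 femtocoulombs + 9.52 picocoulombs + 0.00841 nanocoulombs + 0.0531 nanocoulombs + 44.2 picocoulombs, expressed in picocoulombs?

In picocoulombs:
  1590 femtocoulombs = 1590e-3 picocoulombs = 1.59
  9.52 picocoulombs → 9.52
  0.00841 nanocoulombs = 0.00841e3 picocoulombs = 8.41
  0.0531 nanocoulombs = 0.0531e3 picocoulombs = 53.1
  44.2 picocoulombs → 44.2
Sum: 1.59 + 9.52 + 8.41 + 53.1 + 44.2 = 116.82

116.82 picocoulombs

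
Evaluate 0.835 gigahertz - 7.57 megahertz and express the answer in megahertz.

In megahertz:
  0.835 gigahertz = 0.835 × 10^3 megahertz = 835
  7.57 megahertz → 7.57
Difference: 835 - 7.57 = 827.43

827.43 megahertz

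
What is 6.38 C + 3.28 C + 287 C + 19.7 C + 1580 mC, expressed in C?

317.94 C

In C:
  6.38 C → 6.38
  3.28 C → 3.28
  287 C → 287
  19.7 C → 19.7
  1580 mC = 1580 × 10⁻³ C = 1.58
Sum: 6.38 + 3.28 + 287 + 19.7 + 1.58 = 317.94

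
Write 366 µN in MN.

0.000000000366 MN

micro = 10⁻⁶, mega = 10⁶; factor is 10⁻¹².
366 × 10⁻¹² = 0.000000000366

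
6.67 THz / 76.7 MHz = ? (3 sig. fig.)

(6.67 × 10^12) / (76.7 × 10^6) = 0.08696 × 10^6

87000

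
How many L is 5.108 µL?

0.000005108 L

micro = 10^-6, (no prefix) = 10^0; factor is 10^-6.
5.108 × 10^-6 = 0.000005108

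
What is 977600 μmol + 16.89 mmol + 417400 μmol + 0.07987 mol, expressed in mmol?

In mmol:
  977600 μmol = 977600 × 10⁻³ mmol = 977.6
  16.89 mmol → 16.89
  417400 μmol = 417400 × 10⁻³ mmol = 417.4
  0.07987 mol = 0.07987 × 10³ mmol = 79.87
Sum: 977.6 + 16.89 + 417.4 + 79.87 = 1491.76

1491.76 mmol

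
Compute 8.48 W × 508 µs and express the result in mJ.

8.48 × 508 × 10^-6 = 4307.84 × 10^-6 J

4.30784 mJ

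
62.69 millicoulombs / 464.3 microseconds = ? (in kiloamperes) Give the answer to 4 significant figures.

(62.69 × 10^-3) / (464.3 × 10^-6) = 0.13502 × 10^3 A

0.1350 kiloamperes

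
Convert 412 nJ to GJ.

nano = 1e-9, giga = 1e9; factor is 1e-18.
412 × 1e-18 = 0.000000000000000412

0.000000000000000412 GJ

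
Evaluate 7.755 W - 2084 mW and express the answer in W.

5.671 W

In W:
  7.755 W → 7.755
  2084 mW = 2084 × 10^-3 W = 2.084
Difference: 7.755 - 2.084 = 5.671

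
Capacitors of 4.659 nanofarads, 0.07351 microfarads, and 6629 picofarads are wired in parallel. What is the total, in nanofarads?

84.798 nanofarads

In nanofarads:
  4.659 nanofarads → 4.659
  0.07351 microfarads = 0.07351e3 nanofarads = 73.51
  6629 picofarads = 6629e-3 nanofarads = 6.629
Sum: 4.659 + 73.51 + 6.629 = 84.798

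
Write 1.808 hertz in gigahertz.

(no prefix) = 10⁰, giga = 10⁹; factor is 10⁻⁹.
1.808 × 10⁻⁹ = 0.000000001808

0.000000001808 gigahertz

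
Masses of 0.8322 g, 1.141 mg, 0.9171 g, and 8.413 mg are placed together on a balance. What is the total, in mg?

1758.854 mg

In mg:
  0.8322 g = 0.8322 × 10^3 mg = 832.2
  1.141 mg → 1.141
  0.9171 g = 0.9171 × 10^3 mg = 917.1
  8.413 mg → 8.413
Sum: 832.2 + 1.141 + 917.1 + 8.413 = 1758.854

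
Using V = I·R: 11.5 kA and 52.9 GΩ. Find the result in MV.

608350000 MV

11.5 × 10^3 × 52.9 × 10^9 = 608.35 × 10^12 V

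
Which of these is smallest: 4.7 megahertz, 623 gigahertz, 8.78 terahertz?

4.7 megahertz = 4700000 hertz
623 gigahertz = 623000000000 hertz
8.78 terahertz = 8780000000000 hertz

4.7 megahertz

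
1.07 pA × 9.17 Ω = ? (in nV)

1.07 × 10^-12 × 9.17 = 9.8119 × 10^-12 V

0.0098119 nV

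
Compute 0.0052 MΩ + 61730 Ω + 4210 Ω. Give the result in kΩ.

71.14 kΩ

In kΩ:
  0.0052 MΩ = 0.0052 × 10³ kΩ = 5.2
  61730 Ω = 61730 × 10⁻³ kΩ = 61.73
  4210 Ω = 4210 × 10⁻³ kΩ = 4.21
Sum: 5.2 + 61.73 + 4.21 = 71.14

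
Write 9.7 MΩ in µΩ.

9700000000000 µΩ

mega = 10⁶, micro = 10⁻⁶; factor is 10¹².
9.7 × 10¹² = 9700000000000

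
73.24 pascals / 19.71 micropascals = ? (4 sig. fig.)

(73.24) / (19.71 × 10⁻⁶) = 3.7159 × 10⁶

3716000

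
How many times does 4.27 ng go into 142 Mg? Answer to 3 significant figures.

33300000000000000

(142 × 10^6) / (4.27 × 10^-9) = 33.26 × 10^15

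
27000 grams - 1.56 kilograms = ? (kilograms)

In kilograms:
  27000 grams = 27000 × 10⁻³ kilograms = 27
  1.56 kilograms → 1.56
Difference: 27 - 1.56 = 25.44

25.44 kilograms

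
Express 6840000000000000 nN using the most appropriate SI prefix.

= 6.84 × 10⁶ N; 10⁶ is mega.

6.84 MN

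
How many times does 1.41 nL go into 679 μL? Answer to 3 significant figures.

(679e-6) / (1.41e-9) = 481.6e3

482000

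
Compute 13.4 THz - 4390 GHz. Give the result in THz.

9.01 THz

In THz:
  13.4 THz → 13.4
  4390 GHz = 4390 × 10⁻³ THz = 4.39
Difference: 13.4 - 4.39 = 9.01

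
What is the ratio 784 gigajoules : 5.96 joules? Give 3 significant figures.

(784 × 10⁹) / (5.96) = 131.5 × 10⁹

132000000000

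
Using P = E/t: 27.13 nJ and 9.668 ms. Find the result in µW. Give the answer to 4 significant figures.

(27.13 × 10^-9) / (9.668 × 10^-3) = 2.80616 × 10^-6 W

2.806 µW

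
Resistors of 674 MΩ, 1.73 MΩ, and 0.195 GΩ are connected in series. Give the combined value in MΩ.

In MΩ:
  674 MΩ → 674
  1.73 MΩ → 1.73
  0.195 GΩ = 0.195 × 10^3 MΩ = 195
Sum: 674 + 1.73 + 195 = 870.73

870.73 MΩ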